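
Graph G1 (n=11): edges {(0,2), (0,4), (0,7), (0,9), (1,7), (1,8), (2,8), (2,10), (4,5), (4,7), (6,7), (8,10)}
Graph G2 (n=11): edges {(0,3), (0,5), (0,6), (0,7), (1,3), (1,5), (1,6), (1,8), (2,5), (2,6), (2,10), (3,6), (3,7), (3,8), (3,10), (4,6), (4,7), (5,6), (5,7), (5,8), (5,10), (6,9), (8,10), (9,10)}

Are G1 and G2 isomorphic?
No, not isomorphic

The graphs are NOT isomorphic.

Counting triangles (3-cliques): G1 has 2, G2 has 12.
Triangle count is an isomorphism invariant, so differing triangle counts rule out isomorphism.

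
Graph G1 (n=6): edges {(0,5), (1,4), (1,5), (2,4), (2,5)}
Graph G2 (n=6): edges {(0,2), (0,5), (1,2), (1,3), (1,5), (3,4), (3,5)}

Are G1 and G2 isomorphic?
No, not isomorphic

The graphs are NOT isomorphic.

Connected components of G1: 2 component(s) with vertex sets [[3], [0, 1, 2, 4, 5]], sizes [1, 5].
Connected components of G2: 1 component(s) with vertex sets [[0, 1, 2, 3, 4, 5]], sizes [6].
The number of connected components (and the multiset of component sizes) is an isomorphism invariant — an isomorphism maps each component of G1 bijectively onto a component of G2. Since G1 has 2 component(s) and G2 has 1, they cannot be isomorphic.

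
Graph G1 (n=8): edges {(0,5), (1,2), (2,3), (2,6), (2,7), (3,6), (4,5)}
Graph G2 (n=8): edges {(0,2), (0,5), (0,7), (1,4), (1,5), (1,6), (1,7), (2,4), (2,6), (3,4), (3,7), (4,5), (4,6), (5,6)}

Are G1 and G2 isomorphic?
No, not isomorphic

The graphs are NOT isomorphic.

Counting triangles (3-cliques): G1 has 1, G2 has 5.
Triangle count is an isomorphism invariant, so differing triangle counts rule out isomorphism.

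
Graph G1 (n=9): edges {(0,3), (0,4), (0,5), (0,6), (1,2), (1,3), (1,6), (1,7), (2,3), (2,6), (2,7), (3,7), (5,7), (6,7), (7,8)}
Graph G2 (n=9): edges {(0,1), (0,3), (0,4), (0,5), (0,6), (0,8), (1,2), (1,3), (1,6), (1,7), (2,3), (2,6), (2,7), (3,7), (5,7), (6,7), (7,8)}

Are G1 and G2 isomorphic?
No, not isomorphic

The graphs are NOT isomorphic.

Counting edges: G1 has 15 edge(s); G2 has 17 edge(s).
Edge count is an isomorphism invariant (a bijection on vertices induces a bijection on edges), so differing edge counts rule out isomorphism.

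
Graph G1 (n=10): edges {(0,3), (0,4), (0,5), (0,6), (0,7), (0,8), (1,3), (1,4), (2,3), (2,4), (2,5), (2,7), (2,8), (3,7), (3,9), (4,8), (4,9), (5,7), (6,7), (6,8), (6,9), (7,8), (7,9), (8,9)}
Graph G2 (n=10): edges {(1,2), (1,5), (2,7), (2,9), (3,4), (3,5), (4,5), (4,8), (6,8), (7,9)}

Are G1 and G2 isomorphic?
No, not isomorphic

The graphs are NOT isomorphic.

Connected components of G1: 1 component(s) with vertex sets [[0, 1, 2, 3, 4, 5, 6, 7, 8, 9]], sizes [10].
Connected components of G2: 2 component(s) with vertex sets [[0], [1, 2, 3, 4, 5, 6, 7, 8, 9]], sizes [1, 9].
The number of connected components (and the multiset of component sizes) is an isomorphism invariant — an isomorphism maps each component of G1 bijectively onto a component of G2. Since G1 has 1 component(s) and G2 has 2, they cannot be isomorphic.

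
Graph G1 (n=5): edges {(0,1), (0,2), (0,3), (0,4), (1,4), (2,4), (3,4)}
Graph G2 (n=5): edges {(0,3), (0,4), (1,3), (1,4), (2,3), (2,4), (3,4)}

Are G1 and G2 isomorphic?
Yes, isomorphic

The graphs are isomorphic.
One valid mapping φ: V(G1) → V(G2): 0→3, 1→0, 2→2, 3→1, 4→4

Verify φ preserves adjacency — for each edge of G1, its image is an edge of G2:
  (0,1) → (φ(0),φ(1)) = (0,3) ∈ E(G2) ✓
  (0,2) → (φ(0),φ(2)) = (2,3) ∈ E(G2) ✓
  (0,3) → (φ(0),φ(3)) = (1,3) ∈ E(G2) ✓
  (0,4) → (φ(0),φ(4)) = (3,4) ∈ E(G2) ✓
  (1,4) → (φ(1),φ(4)) = (0,4) ∈ E(G2) ✓
  (2,4) → (φ(2),φ(4)) = (2,4) ∈ E(G2) ✓
  (3,4) → (φ(3),φ(4)) = (1,4) ∈ E(G2) ✓
All 7 edges of G1 map to edges of G2, and |E(G1)| = |E(G2)| = 7, so φ is a bijection on edges as well as vertices. Hence G1 ≅ G2.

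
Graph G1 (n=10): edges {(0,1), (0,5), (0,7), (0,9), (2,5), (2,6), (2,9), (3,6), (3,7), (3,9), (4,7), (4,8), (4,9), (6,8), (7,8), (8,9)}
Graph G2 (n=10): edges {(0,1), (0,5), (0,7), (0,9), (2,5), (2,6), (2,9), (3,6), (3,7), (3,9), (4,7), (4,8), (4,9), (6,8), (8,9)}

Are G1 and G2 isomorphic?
No, not isomorphic

The graphs are NOT isomorphic.

Counting edges: G1 has 16 edge(s); G2 has 15 edge(s).
Edge count is an isomorphism invariant (a bijection on vertices induces a bijection on edges), so differing edge counts rule out isomorphism.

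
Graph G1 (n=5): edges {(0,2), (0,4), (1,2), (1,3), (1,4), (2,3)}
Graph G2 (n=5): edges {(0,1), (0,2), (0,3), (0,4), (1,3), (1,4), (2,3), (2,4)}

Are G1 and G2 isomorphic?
No, not isomorphic

The graphs are NOT isomorphic.

Degrees in G1: deg(0)=2, deg(1)=3, deg(2)=3, deg(3)=2, deg(4)=2.
Sorted degree sequence of G1: [3, 3, 2, 2, 2].
Degrees in G2: deg(0)=4, deg(1)=3, deg(2)=3, deg(3)=3, deg(4)=3.
Sorted degree sequence of G2: [4, 3, 3, 3, 3].
The (sorted) degree sequence is an isomorphism invariant, so since G1 and G2 have different degree sequences they cannot be isomorphic.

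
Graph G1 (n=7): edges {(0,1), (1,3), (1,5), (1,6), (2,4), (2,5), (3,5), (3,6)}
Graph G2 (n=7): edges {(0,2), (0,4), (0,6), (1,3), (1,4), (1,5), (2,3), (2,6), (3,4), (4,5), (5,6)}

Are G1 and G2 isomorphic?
No, not isomorphic

The graphs are NOT isomorphic.

Counting triangles (3-cliques): G1 has 2, G2 has 3.
Triangle count is an isomorphism invariant, so differing triangle counts rule out isomorphism.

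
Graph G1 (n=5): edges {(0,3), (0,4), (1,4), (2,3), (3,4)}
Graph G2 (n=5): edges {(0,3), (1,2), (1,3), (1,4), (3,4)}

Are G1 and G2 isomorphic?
Yes, isomorphic

The graphs are isomorphic.
One valid mapping φ: V(G1) → V(G2): 0→4, 1→2, 2→0, 3→3, 4→1

Verify φ preserves adjacency — for each edge of G1, its image is an edge of G2:
  (0,3) → (φ(0),φ(3)) = (3,4) ∈ E(G2) ✓
  (0,4) → (φ(0),φ(4)) = (1,4) ∈ E(G2) ✓
  (1,4) → (φ(1),φ(4)) = (1,2) ∈ E(G2) ✓
  (2,3) → (φ(2),φ(3)) = (0,3) ∈ E(G2) ✓
  (3,4) → (φ(3),φ(4)) = (1,3) ∈ E(G2) ✓
All 5 edges of G1 map to edges of G2, and |E(G1)| = |E(G2)| = 5, so φ is a bijection on edges as well as vertices. Hence G1 ≅ G2.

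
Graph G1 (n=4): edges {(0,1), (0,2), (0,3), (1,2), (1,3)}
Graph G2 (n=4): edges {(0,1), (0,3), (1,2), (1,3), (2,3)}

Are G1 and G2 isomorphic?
Yes, isomorphic

The graphs are isomorphic.
One valid mapping φ: V(G1) → V(G2): 0→3, 1→1, 2→2, 3→0

Verify φ preserves adjacency — for each edge of G1, its image is an edge of G2:
  (0,1) → (φ(0),φ(1)) = (1,3) ∈ E(G2) ✓
  (0,2) → (φ(0),φ(2)) = (2,3) ∈ E(G2) ✓
  (0,3) → (φ(0),φ(3)) = (0,3) ∈ E(G2) ✓
  (1,2) → (φ(1),φ(2)) = (1,2) ∈ E(G2) ✓
  (1,3) → (φ(1),φ(3)) = (0,1) ∈ E(G2) ✓
All 5 edges of G1 map to edges of G2, and |E(G1)| = |E(G2)| = 5, so φ is a bijection on edges as well as vertices. Hence G1 ≅ G2.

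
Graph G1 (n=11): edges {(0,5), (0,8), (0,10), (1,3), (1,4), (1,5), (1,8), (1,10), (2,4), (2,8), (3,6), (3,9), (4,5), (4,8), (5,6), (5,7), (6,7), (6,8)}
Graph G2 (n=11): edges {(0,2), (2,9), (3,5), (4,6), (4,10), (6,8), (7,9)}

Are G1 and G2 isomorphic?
No, not isomorphic

The graphs are NOT isomorphic.

Connected components of G1: 1 component(s) with vertex sets [[0, 1, 2, 3, 4, 5, 6, 7, 8, 9, 10]], sizes [11].
Connected components of G2: 4 component(s) with vertex sets [[1], [3, 5], [0, 2, 7, 9], [4, 6, 8, 10]], sizes [1, 2, 4, 4].
The number of connected components (and the multiset of component sizes) is an isomorphism invariant — an isomorphism maps each component of G1 bijectively onto a component of G2. Since G1 has 1 component(s) and G2 has 4, they cannot be isomorphic.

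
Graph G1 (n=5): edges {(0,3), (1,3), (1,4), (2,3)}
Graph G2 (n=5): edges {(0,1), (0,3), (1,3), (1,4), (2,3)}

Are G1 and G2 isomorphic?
No, not isomorphic

The graphs are NOT isomorphic.

Counting edges: G1 has 4 edge(s); G2 has 5 edge(s).
Edge count is an isomorphism invariant (a bijection on vertices induces a bijection on edges), so differing edge counts rule out isomorphism.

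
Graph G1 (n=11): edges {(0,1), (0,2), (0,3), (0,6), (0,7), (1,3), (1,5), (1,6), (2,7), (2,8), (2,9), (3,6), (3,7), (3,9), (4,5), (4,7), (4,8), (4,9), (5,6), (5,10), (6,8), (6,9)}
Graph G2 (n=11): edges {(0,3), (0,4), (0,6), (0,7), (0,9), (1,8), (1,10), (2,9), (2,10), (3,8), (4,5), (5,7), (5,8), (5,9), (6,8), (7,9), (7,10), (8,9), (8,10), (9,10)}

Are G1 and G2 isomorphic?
No, not isomorphic

The graphs are NOT isomorphic.

Counting triangles (3-cliques): G1 has 8, G2 has 7.
Triangle count is an isomorphism invariant, so differing triangle counts rule out isomorphism.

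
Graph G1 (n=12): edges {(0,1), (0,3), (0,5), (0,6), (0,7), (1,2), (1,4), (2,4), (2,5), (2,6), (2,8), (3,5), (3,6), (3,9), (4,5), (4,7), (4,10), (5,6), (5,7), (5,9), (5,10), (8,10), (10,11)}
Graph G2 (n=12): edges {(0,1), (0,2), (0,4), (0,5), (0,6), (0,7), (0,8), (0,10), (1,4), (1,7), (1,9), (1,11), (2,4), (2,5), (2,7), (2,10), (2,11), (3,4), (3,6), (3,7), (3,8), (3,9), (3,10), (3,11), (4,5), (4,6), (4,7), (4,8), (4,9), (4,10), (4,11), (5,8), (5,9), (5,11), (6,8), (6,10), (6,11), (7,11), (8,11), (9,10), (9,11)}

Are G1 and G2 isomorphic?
No, not isomorphic

The graphs are NOT isomorphic.

Degrees in G1: deg(0)=5, deg(1)=3, deg(2)=5, deg(3)=4, deg(4)=5, deg(5)=8, deg(6)=4, deg(7)=3, deg(8)=2, deg(9)=2, deg(10)=4, deg(11)=1.
Sorted degree sequence of G1: [8, 5, 5, 5, 4, 4, 4, 3, 3, 2, 2, 1].
Degrees in G2: deg(0)=8, deg(1)=5, deg(2)=6, deg(3)=7, deg(4)=11, deg(5)=6, deg(6)=6, deg(7)=6, deg(8)=6, deg(9)=6, deg(10)=6, deg(11)=9.
Sorted degree sequence of G2: [11, 9, 8, 7, 6, 6, 6, 6, 6, 6, 6, 5].
The (sorted) degree sequence is an isomorphism invariant, so since G1 and G2 have different degree sequences they cannot be isomorphic.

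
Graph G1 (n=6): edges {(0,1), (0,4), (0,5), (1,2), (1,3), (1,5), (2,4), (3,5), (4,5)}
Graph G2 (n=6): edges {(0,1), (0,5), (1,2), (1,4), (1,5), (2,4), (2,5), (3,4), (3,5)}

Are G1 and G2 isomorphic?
Yes, isomorphic

The graphs are isomorphic.
One valid mapping φ: V(G1) → V(G2): 0→2, 1→5, 2→3, 3→0, 4→4, 5→1

Verify φ preserves adjacency — for each edge of G1, its image is an edge of G2:
  (0,1) → (φ(0),φ(1)) = (2,5) ∈ E(G2) ✓
  (0,4) → (φ(0),φ(4)) = (2,4) ∈ E(G2) ✓
  (0,5) → (φ(0),φ(5)) = (1,2) ∈ E(G2) ✓
  (1,2) → (φ(1),φ(2)) = (3,5) ∈ E(G2) ✓
  (1,3) → (φ(1),φ(3)) = (0,5) ∈ E(G2) ✓
  (1,5) → (φ(1),φ(5)) = (1,5) ∈ E(G2) ✓
  (2,4) → (φ(2),φ(4)) = (3,4) ∈ E(G2) ✓
  (3,5) → (φ(3),φ(5)) = (0,1) ∈ E(G2) ✓
  (4,5) → (φ(4),φ(5)) = (1,4) ∈ E(G2) ✓
All 9 edges of G1 map to edges of G2, and |E(G1)| = |E(G2)| = 9, so φ is a bijection on edges as well as vertices. Hence G1 ≅ G2.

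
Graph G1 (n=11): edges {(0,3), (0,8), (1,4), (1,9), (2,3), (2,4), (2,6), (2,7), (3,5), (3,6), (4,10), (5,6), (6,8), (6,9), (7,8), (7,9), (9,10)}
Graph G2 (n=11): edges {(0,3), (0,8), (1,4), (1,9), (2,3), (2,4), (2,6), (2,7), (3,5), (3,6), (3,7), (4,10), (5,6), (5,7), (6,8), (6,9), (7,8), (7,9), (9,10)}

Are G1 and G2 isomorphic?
No, not isomorphic

The graphs are NOT isomorphic.

Counting edges: G1 has 17 edge(s); G2 has 19 edge(s).
Edge count is an isomorphism invariant (a bijection on vertices induces a bijection on edges), so differing edge counts rule out isomorphism.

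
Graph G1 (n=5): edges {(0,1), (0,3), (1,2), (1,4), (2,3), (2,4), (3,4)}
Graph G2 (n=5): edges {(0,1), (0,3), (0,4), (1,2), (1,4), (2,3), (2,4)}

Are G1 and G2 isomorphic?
Yes, isomorphic

The graphs are isomorphic.
One valid mapping φ: V(G1) → V(G2): 0→3, 1→0, 2→1, 3→2, 4→4

Verify φ preserves adjacency — for each edge of G1, its image is an edge of G2:
  (0,1) → (φ(0),φ(1)) = (0,3) ∈ E(G2) ✓
  (0,3) → (φ(0),φ(3)) = (2,3) ∈ E(G2) ✓
  (1,2) → (φ(1),φ(2)) = (0,1) ∈ E(G2) ✓
  (1,4) → (φ(1),φ(4)) = (0,4) ∈ E(G2) ✓
  (2,3) → (φ(2),φ(3)) = (1,2) ∈ E(G2) ✓
  (2,4) → (φ(2),φ(4)) = (1,4) ∈ E(G2) ✓
  (3,4) → (φ(3),φ(4)) = (2,4) ∈ E(G2) ✓
All 7 edges of G1 map to edges of G2, and |E(G1)| = |E(G2)| = 7, so φ is a bijection on edges as well as vertices. Hence G1 ≅ G2.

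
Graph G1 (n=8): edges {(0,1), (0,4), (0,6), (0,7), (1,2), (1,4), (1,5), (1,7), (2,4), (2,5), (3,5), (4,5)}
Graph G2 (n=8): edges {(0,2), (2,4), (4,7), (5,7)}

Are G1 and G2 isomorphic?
No, not isomorphic

The graphs are NOT isomorphic.

Connected components of G1: 1 component(s) with vertex sets [[0, 1, 2, 3, 4, 5, 6, 7]], sizes [8].
Connected components of G2: 4 component(s) with vertex sets [[1], [3], [6], [0, 2, 4, 5, 7]], sizes [1, 1, 1, 5].
The number of connected components (and the multiset of component sizes) is an isomorphism invariant — an isomorphism maps each component of G1 bijectively onto a component of G2. Since G1 has 1 component(s) and G2 has 4, they cannot be isomorphic.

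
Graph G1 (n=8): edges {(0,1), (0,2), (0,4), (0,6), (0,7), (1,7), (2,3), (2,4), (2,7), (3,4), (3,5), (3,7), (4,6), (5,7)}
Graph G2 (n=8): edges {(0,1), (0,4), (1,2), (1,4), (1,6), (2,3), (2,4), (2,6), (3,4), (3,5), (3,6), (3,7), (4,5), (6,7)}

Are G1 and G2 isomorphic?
Yes, isomorphic

The graphs are isomorphic.
One valid mapping φ: V(G1) → V(G2): 0→3, 1→5, 2→2, 3→1, 4→6, 5→0, 6→7, 7→4

Verify φ preserves adjacency — for each edge of G1, its image is an edge of G2:
  (0,1) → (φ(0),φ(1)) = (3,5) ∈ E(G2) ✓
  (0,2) → (φ(0),φ(2)) = (2,3) ∈ E(G2) ✓
  (0,4) → (φ(0),φ(4)) = (3,6) ∈ E(G2) ✓
  (0,6) → (φ(0),φ(6)) = (3,7) ∈ E(G2) ✓
  (0,7) → (φ(0),φ(7)) = (3,4) ∈ E(G2) ✓
  (1,7) → (φ(1),φ(7)) = (4,5) ∈ E(G2) ✓
  (2,3) → (φ(2),φ(3)) = (1,2) ∈ E(G2) ✓
  (2,4) → (φ(2),φ(4)) = (2,6) ∈ E(G2) ✓
  (2,7) → (φ(2),φ(7)) = (2,4) ∈ E(G2) ✓
  (3,4) → (φ(3),φ(4)) = (1,6) ∈ E(G2) ✓
  (3,5) → (φ(3),φ(5)) = (0,1) ∈ E(G2) ✓
  (3,7) → (φ(3),φ(7)) = (1,4) ∈ E(G2) ✓
  (4,6) → (φ(4),φ(6)) = (6,7) ∈ E(G2) ✓
  (5,7) → (φ(5),φ(7)) = (0,4) ∈ E(G2) ✓
All 14 edges of G1 map to edges of G2, and |E(G1)| = |E(G2)| = 14, so φ is a bijection on edges as well as vertices. Hence G1 ≅ G2.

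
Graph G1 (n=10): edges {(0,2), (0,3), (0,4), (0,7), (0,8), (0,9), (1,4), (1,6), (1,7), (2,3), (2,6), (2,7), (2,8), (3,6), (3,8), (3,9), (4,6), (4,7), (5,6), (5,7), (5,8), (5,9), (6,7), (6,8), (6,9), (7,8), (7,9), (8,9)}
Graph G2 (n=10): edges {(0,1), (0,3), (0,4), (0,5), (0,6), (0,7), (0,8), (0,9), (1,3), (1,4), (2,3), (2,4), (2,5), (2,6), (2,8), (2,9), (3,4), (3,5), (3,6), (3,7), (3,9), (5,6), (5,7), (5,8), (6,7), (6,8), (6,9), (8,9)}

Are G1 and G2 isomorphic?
Yes, isomorphic

The graphs are isomorphic.
One valid mapping φ: V(G1) → V(G2): 0→2, 1→1, 2→9, 3→8, 4→4, 5→7, 6→0, 7→3, 8→6, 9→5

Verify φ preserves adjacency — for each edge of G1, its image is an edge of G2:
  (0,2) → (φ(0),φ(2)) = (2,9) ∈ E(G2) ✓
  (0,3) → (φ(0),φ(3)) = (2,8) ∈ E(G2) ✓
  (0,4) → (φ(0),φ(4)) = (2,4) ∈ E(G2) ✓
  (0,7) → (φ(0),φ(7)) = (2,3) ∈ E(G2) ✓
  (0,8) → (φ(0),φ(8)) = (2,6) ∈ E(G2) ✓
  (0,9) → (φ(0),φ(9)) = (2,5) ∈ E(G2) ✓
  (1,4) → (φ(1),φ(4)) = (1,4) ∈ E(G2) ✓
  (1,6) → (φ(1),φ(6)) = (0,1) ∈ E(G2) ✓
  (1,7) → (φ(1),φ(7)) = (1,3) ∈ E(G2) ✓
  (2,3) → (φ(2),φ(3)) = (8,9) ∈ E(G2) ✓
  (2,6) → (φ(2),φ(6)) = (0,9) ∈ E(G2) ✓
  (2,7) → (φ(2),φ(7)) = (3,9) ∈ E(G2) ✓
  (2,8) → (φ(2),φ(8)) = (6,9) ∈ E(G2) ✓
  (3,6) → (φ(3),φ(6)) = (0,8) ∈ E(G2) ✓
  (3,8) → (φ(3),φ(8)) = (6,8) ∈ E(G2) ✓
  (3,9) → (φ(3),φ(9)) = (5,8) ∈ E(G2) ✓
  (4,6) → (φ(4),φ(6)) = (0,4) ∈ E(G2) ✓
  (4,7) → (φ(4),φ(7)) = (3,4) ∈ E(G2) ✓
  (5,6) → (φ(5),φ(6)) = (0,7) ∈ E(G2) ✓
  (5,7) → (φ(5),φ(7)) = (3,7) ∈ E(G2) ✓
  (5,8) → (φ(5),φ(8)) = (6,7) ∈ E(G2) ✓
  (5,9) → (φ(5),φ(9)) = (5,7) ∈ E(G2) ✓
  (6,7) → (φ(6),φ(7)) = (0,3) ∈ E(G2) ✓
  (6,8) → (φ(6),φ(8)) = (0,6) ∈ E(G2) ✓
  (6,9) → (φ(6),φ(9)) = (0,5) ∈ E(G2) ✓
  (7,8) → (φ(7),φ(8)) = (3,6) ∈ E(G2) ✓
  (7,9) → (φ(7),φ(9)) = (3,5) ∈ E(G2) ✓
  (8,9) → (φ(8),φ(9)) = (5,6) ∈ E(G2) ✓
All 28 edges of G1 map to edges of G2, and |E(G1)| = |E(G2)| = 28, so φ is a bijection on edges as well as vertices. Hence G1 ≅ G2.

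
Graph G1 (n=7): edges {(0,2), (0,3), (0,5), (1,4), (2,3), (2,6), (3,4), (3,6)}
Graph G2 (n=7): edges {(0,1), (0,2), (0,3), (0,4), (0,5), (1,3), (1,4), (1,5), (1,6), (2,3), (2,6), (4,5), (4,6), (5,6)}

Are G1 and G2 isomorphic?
No, not isomorphic

The graphs are NOT isomorphic.

Degrees in G1: deg(0)=3, deg(1)=1, deg(2)=3, deg(3)=4, deg(4)=2, deg(5)=1, deg(6)=2.
Sorted degree sequence of G1: [4, 3, 3, 2, 2, 1, 1].
Degrees in G2: deg(0)=5, deg(1)=5, deg(2)=3, deg(3)=3, deg(4)=4, deg(5)=4, deg(6)=4.
Sorted degree sequence of G2: [5, 5, 4, 4, 4, 3, 3].
The (sorted) degree sequence is an isomorphism invariant, so since G1 and G2 have different degree sequences they cannot be isomorphic.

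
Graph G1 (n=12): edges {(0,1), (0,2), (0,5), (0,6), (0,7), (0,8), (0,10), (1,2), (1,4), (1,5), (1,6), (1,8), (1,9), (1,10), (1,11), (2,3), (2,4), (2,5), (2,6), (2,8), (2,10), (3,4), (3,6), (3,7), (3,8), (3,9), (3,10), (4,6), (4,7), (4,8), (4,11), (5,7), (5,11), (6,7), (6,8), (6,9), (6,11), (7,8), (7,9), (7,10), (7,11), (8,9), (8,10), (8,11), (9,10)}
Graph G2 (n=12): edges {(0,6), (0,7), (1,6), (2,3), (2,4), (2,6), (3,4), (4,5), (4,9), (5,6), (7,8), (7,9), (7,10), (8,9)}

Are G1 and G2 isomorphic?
No, not isomorphic

The graphs are NOT isomorphic.

Connected components of G1: 1 component(s) with vertex sets [[0, 1, 2, 3, 4, 5, 6, 7, 8, 9, 10, 11]], sizes [12].
Connected components of G2: 2 component(s) with vertex sets [[11], [0, 1, 2, 3, 4, 5, 6, 7, 8, 9, 10]], sizes [1, 11].
The number of connected components (and the multiset of component sizes) is an isomorphism invariant — an isomorphism maps each component of G1 bijectively onto a component of G2. Since G1 has 1 component(s) and G2 has 2, they cannot be isomorphic.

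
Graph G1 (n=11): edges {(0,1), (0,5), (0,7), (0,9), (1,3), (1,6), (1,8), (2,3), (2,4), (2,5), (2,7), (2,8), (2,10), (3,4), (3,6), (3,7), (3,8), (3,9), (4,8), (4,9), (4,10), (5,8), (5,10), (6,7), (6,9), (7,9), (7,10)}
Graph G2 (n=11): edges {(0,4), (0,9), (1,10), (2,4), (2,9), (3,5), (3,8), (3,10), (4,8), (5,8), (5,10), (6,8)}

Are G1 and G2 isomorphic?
No, not isomorphic

The graphs are NOT isomorphic.

Connected components of G1: 1 component(s) with vertex sets [[0, 1, 2, 3, 4, 5, 6, 7, 8, 9, 10]], sizes [11].
Connected components of G2: 2 component(s) with vertex sets [[7], [0, 1, 2, 3, 4, 5, 6, 8, 9, 10]], sizes [1, 10].
The number of connected components (and the multiset of component sizes) is an isomorphism invariant — an isomorphism maps each component of G1 bijectively onto a component of G2. Since G1 has 1 component(s) and G2 has 2, they cannot be isomorphic.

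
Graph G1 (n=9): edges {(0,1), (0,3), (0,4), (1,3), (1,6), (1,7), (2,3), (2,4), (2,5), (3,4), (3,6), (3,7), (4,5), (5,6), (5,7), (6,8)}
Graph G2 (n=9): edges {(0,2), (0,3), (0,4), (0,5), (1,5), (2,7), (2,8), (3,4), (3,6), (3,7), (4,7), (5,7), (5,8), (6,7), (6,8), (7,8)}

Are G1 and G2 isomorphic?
Yes, isomorphic

The graphs are isomorphic.
One valid mapping φ: V(G1) → V(G2): 0→6, 1→8, 2→4, 3→7, 4→3, 5→0, 6→5, 7→2, 8→1

Verify φ preserves adjacency — for each edge of G1, its image is an edge of G2:
  (0,1) → (φ(0),φ(1)) = (6,8) ∈ E(G2) ✓
  (0,3) → (φ(0),φ(3)) = (6,7) ∈ E(G2) ✓
  (0,4) → (φ(0),φ(4)) = (3,6) ∈ E(G2) ✓
  (1,3) → (φ(1),φ(3)) = (7,8) ∈ E(G2) ✓
  (1,6) → (φ(1),φ(6)) = (5,8) ∈ E(G2) ✓
  (1,7) → (φ(1),φ(7)) = (2,8) ∈ E(G2) ✓
  (2,3) → (φ(2),φ(3)) = (4,7) ∈ E(G2) ✓
  (2,4) → (φ(2),φ(4)) = (3,4) ∈ E(G2) ✓
  (2,5) → (φ(2),φ(5)) = (0,4) ∈ E(G2) ✓
  (3,4) → (φ(3),φ(4)) = (3,7) ∈ E(G2) ✓
  (3,6) → (φ(3),φ(6)) = (5,7) ∈ E(G2) ✓
  (3,7) → (φ(3),φ(7)) = (2,7) ∈ E(G2) ✓
  (4,5) → (φ(4),φ(5)) = (0,3) ∈ E(G2) ✓
  (5,6) → (φ(5),φ(6)) = (0,5) ∈ E(G2) ✓
  (5,7) → (φ(5),φ(7)) = (0,2) ∈ E(G2) ✓
  (6,8) → (φ(6),φ(8)) = (1,5) ∈ E(G2) ✓
All 16 edges of G1 map to edges of G2, and |E(G1)| = |E(G2)| = 16, so φ is a bijection on edges as well as vertices. Hence G1 ≅ G2.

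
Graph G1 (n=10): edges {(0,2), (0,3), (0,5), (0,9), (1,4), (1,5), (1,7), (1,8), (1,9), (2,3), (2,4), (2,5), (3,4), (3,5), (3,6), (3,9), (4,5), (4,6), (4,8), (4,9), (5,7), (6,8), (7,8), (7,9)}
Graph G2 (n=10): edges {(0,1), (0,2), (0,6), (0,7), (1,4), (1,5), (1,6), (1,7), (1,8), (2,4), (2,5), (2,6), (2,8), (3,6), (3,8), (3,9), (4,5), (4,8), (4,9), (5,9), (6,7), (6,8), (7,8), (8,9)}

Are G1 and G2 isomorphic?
Yes, isomorphic

The graphs are isomorphic.
One valid mapping φ: V(G1) → V(G2): 0→0, 1→4, 2→7, 3→6, 4→8, 5→1, 6→3, 7→5, 8→9, 9→2

Verify φ preserves adjacency — for each edge of G1, its image is an edge of G2:
  (0,2) → (φ(0),φ(2)) = (0,7) ∈ E(G2) ✓
  (0,3) → (φ(0),φ(3)) = (0,6) ∈ E(G2) ✓
  (0,5) → (φ(0),φ(5)) = (0,1) ∈ E(G2) ✓
  (0,9) → (φ(0),φ(9)) = (0,2) ∈ E(G2) ✓
  (1,4) → (φ(1),φ(4)) = (4,8) ∈ E(G2) ✓
  (1,5) → (φ(1),φ(5)) = (1,4) ∈ E(G2) ✓
  (1,7) → (φ(1),φ(7)) = (4,5) ∈ E(G2) ✓
  (1,8) → (φ(1),φ(8)) = (4,9) ∈ E(G2) ✓
  (1,9) → (φ(1),φ(9)) = (2,4) ∈ E(G2) ✓
  (2,3) → (φ(2),φ(3)) = (6,7) ∈ E(G2) ✓
  (2,4) → (φ(2),φ(4)) = (7,8) ∈ E(G2) ✓
  (2,5) → (φ(2),φ(5)) = (1,7) ∈ E(G2) ✓
  (3,4) → (φ(3),φ(4)) = (6,8) ∈ E(G2) ✓
  (3,5) → (φ(3),φ(5)) = (1,6) ∈ E(G2) ✓
  (3,6) → (φ(3),φ(6)) = (3,6) ∈ E(G2) ✓
  (3,9) → (φ(3),φ(9)) = (2,6) ∈ E(G2) ✓
  (4,5) → (φ(4),φ(5)) = (1,8) ∈ E(G2) ✓
  (4,6) → (φ(4),φ(6)) = (3,8) ∈ E(G2) ✓
  (4,8) → (φ(4),φ(8)) = (8,9) ∈ E(G2) ✓
  (4,9) → (φ(4),φ(9)) = (2,8) ∈ E(G2) ✓
  (5,7) → (φ(5),φ(7)) = (1,5) ∈ E(G2) ✓
  (6,8) → (φ(6),φ(8)) = (3,9) ∈ E(G2) ✓
  (7,8) → (φ(7),φ(8)) = (5,9) ∈ E(G2) ✓
  (7,9) → (φ(7),φ(9)) = (2,5) ∈ E(G2) ✓
All 24 edges of G1 map to edges of G2, and |E(G1)| = |E(G2)| = 24, so φ is a bijection on edges as well as vertices. Hence G1 ≅ G2.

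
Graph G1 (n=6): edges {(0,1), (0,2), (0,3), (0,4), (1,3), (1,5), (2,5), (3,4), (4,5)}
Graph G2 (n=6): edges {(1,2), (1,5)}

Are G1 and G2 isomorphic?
No, not isomorphic

The graphs are NOT isomorphic.

Connected components of G1: 1 component(s) with vertex sets [[0, 1, 2, 3, 4, 5]], sizes [6].
Connected components of G2: 4 component(s) with vertex sets [[0], [3], [4], [1, 2, 5]], sizes [1, 1, 1, 3].
The number of connected components (and the multiset of component sizes) is an isomorphism invariant — an isomorphism maps each component of G1 bijectively onto a component of G2. Since G1 has 1 component(s) and G2 has 4, they cannot be isomorphic.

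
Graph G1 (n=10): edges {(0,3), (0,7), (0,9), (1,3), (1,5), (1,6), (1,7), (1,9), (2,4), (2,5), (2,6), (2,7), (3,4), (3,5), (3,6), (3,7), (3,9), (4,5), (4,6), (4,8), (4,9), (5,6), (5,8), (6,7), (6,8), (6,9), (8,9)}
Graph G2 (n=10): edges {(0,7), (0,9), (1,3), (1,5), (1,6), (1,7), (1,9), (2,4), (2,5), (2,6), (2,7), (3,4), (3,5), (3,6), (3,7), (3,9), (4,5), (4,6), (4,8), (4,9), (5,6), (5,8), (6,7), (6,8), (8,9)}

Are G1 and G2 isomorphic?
No, not isomorphic

The graphs are NOT isomorphic.

Counting edges: G1 has 27 edge(s); G2 has 25 edge(s).
Edge count is an isomorphism invariant (a bijection on vertices induces a bijection on edges), so differing edge counts rule out isomorphism.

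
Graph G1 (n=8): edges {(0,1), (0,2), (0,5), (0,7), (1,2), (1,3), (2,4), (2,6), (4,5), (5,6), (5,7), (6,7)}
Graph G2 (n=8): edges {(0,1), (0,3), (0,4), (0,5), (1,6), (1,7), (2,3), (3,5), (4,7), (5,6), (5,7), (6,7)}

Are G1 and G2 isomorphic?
Yes, isomorphic

The graphs are isomorphic.
One valid mapping φ: V(G1) → V(G2): 0→5, 1→3, 2→0, 3→2, 4→4, 5→7, 6→1, 7→6

Verify φ preserves adjacency — for each edge of G1, its image is an edge of G2:
  (0,1) → (φ(0),φ(1)) = (3,5) ∈ E(G2) ✓
  (0,2) → (φ(0),φ(2)) = (0,5) ∈ E(G2) ✓
  (0,5) → (φ(0),φ(5)) = (5,7) ∈ E(G2) ✓
  (0,7) → (φ(0),φ(7)) = (5,6) ∈ E(G2) ✓
  (1,2) → (φ(1),φ(2)) = (0,3) ∈ E(G2) ✓
  (1,3) → (φ(1),φ(3)) = (2,3) ∈ E(G2) ✓
  (2,4) → (φ(2),φ(4)) = (0,4) ∈ E(G2) ✓
  (2,6) → (φ(2),φ(6)) = (0,1) ∈ E(G2) ✓
  (4,5) → (φ(4),φ(5)) = (4,7) ∈ E(G2) ✓
  (5,6) → (φ(5),φ(6)) = (1,7) ∈ E(G2) ✓
  (5,7) → (φ(5),φ(7)) = (6,7) ∈ E(G2) ✓
  (6,7) → (φ(6),φ(7)) = (1,6) ∈ E(G2) ✓
All 12 edges of G1 map to edges of G2, and |E(G1)| = |E(G2)| = 12, so φ is a bijection on edges as well as vertices. Hence G1 ≅ G2.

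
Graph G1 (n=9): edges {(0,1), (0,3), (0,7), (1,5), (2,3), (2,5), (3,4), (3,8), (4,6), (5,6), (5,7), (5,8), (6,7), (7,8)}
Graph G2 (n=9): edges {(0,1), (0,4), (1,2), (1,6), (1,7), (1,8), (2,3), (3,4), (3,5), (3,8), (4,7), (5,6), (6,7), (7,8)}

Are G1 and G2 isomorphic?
Yes, isomorphic

The graphs are isomorphic.
One valid mapping φ: V(G1) → V(G2): 0→4, 1→0, 2→2, 3→3, 4→5, 5→1, 6→6, 7→7, 8→8

Verify φ preserves adjacency — for each edge of G1, its image is an edge of G2:
  (0,1) → (φ(0),φ(1)) = (0,4) ∈ E(G2) ✓
  (0,3) → (φ(0),φ(3)) = (3,4) ∈ E(G2) ✓
  (0,7) → (φ(0),φ(7)) = (4,7) ∈ E(G2) ✓
  (1,5) → (φ(1),φ(5)) = (0,1) ∈ E(G2) ✓
  (2,3) → (φ(2),φ(3)) = (2,3) ∈ E(G2) ✓
  (2,5) → (φ(2),φ(5)) = (1,2) ∈ E(G2) ✓
  (3,4) → (φ(3),φ(4)) = (3,5) ∈ E(G2) ✓
  (3,8) → (φ(3),φ(8)) = (3,8) ∈ E(G2) ✓
  (4,6) → (φ(4),φ(6)) = (5,6) ∈ E(G2) ✓
  (5,6) → (φ(5),φ(6)) = (1,6) ∈ E(G2) ✓
  (5,7) → (φ(5),φ(7)) = (1,7) ∈ E(G2) ✓
  (5,8) → (φ(5),φ(8)) = (1,8) ∈ E(G2) ✓
  (6,7) → (φ(6),φ(7)) = (6,7) ∈ E(G2) ✓
  (7,8) → (φ(7),φ(8)) = (7,8) ∈ E(G2) ✓
All 14 edges of G1 map to edges of G2, and |E(G1)| = |E(G2)| = 14, so φ is a bijection on edges as well as vertices. Hence G1 ≅ G2.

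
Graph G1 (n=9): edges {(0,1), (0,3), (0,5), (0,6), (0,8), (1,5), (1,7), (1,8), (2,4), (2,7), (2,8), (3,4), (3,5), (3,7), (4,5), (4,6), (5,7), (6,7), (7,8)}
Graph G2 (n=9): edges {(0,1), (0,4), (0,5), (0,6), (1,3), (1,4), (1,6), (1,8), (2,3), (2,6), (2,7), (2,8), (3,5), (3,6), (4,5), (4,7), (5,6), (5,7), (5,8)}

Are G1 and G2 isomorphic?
Yes, isomorphic

The graphs are isomorphic.
One valid mapping φ: V(G1) → V(G2): 0→1, 1→0, 2→7, 3→3, 4→2, 5→6, 6→8, 7→5, 8→4

Verify φ preserves adjacency — for each edge of G1, its image is an edge of G2:
  (0,1) → (φ(0),φ(1)) = (0,1) ∈ E(G2) ✓
  (0,3) → (φ(0),φ(3)) = (1,3) ∈ E(G2) ✓
  (0,5) → (φ(0),φ(5)) = (1,6) ∈ E(G2) ✓
  (0,6) → (φ(0),φ(6)) = (1,8) ∈ E(G2) ✓
  (0,8) → (φ(0),φ(8)) = (1,4) ∈ E(G2) ✓
  (1,5) → (φ(1),φ(5)) = (0,6) ∈ E(G2) ✓
  (1,7) → (φ(1),φ(7)) = (0,5) ∈ E(G2) ✓
  (1,8) → (φ(1),φ(8)) = (0,4) ∈ E(G2) ✓
  (2,4) → (φ(2),φ(4)) = (2,7) ∈ E(G2) ✓
  (2,7) → (φ(2),φ(7)) = (5,7) ∈ E(G2) ✓
  (2,8) → (φ(2),φ(8)) = (4,7) ∈ E(G2) ✓
  (3,4) → (φ(3),φ(4)) = (2,3) ∈ E(G2) ✓
  (3,5) → (φ(3),φ(5)) = (3,6) ∈ E(G2) ✓
  (3,7) → (φ(3),φ(7)) = (3,5) ∈ E(G2) ✓
  (4,5) → (φ(4),φ(5)) = (2,6) ∈ E(G2) ✓
  (4,6) → (φ(4),φ(6)) = (2,8) ∈ E(G2) ✓
  (5,7) → (φ(5),φ(7)) = (5,6) ∈ E(G2) ✓
  (6,7) → (φ(6),φ(7)) = (5,8) ∈ E(G2) ✓
  (7,8) → (φ(7),φ(8)) = (4,5) ∈ E(G2) ✓
All 19 edges of G1 map to edges of G2, and |E(G1)| = |E(G2)| = 19, so φ is a bijection on edges as well as vertices. Hence G1 ≅ G2.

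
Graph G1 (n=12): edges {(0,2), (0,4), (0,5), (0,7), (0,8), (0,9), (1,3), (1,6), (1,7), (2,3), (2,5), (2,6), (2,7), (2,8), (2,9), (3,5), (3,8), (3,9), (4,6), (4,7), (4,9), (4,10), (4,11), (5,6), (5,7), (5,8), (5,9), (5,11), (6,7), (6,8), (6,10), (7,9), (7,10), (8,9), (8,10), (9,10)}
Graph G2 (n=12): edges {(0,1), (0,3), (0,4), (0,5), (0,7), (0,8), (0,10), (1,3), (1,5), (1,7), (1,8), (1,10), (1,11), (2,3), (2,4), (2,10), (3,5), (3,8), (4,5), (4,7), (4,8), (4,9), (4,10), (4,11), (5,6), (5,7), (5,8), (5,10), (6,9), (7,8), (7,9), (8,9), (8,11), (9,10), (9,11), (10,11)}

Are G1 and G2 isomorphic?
Yes, isomorphic

The graphs are isomorphic.
One valid mapping φ: V(G1) → V(G2): 0→7, 1→2, 2→0, 3→3, 4→9, 5→5, 6→10, 7→4, 8→1, 9→8, 10→11, 11→6

Verify φ preserves adjacency — for each edge of G1, its image is an edge of G2:
  (0,2) → (φ(0),φ(2)) = (0,7) ∈ E(G2) ✓
  (0,4) → (φ(0),φ(4)) = (7,9) ∈ E(G2) ✓
  (0,5) → (φ(0),φ(5)) = (5,7) ∈ E(G2) ✓
  (0,7) → (φ(0),φ(7)) = (4,7) ∈ E(G2) ✓
  (0,8) → (φ(0),φ(8)) = (1,7) ∈ E(G2) ✓
  (0,9) → (φ(0),φ(9)) = (7,8) ∈ E(G2) ✓
  (1,3) → (φ(1),φ(3)) = (2,3) ∈ E(G2) ✓
  (1,6) → (φ(1),φ(6)) = (2,10) ∈ E(G2) ✓
  (1,7) → (φ(1),φ(7)) = (2,4) ∈ E(G2) ✓
  (2,3) → (φ(2),φ(3)) = (0,3) ∈ E(G2) ✓
  (2,5) → (φ(2),φ(5)) = (0,5) ∈ E(G2) ✓
  (2,6) → (φ(2),φ(6)) = (0,10) ∈ E(G2) ✓
  (2,7) → (φ(2),φ(7)) = (0,4) ∈ E(G2) ✓
  (2,8) → (φ(2),φ(8)) = (0,1) ∈ E(G2) ✓
  (2,9) → (φ(2),φ(9)) = (0,8) ∈ E(G2) ✓
  (3,5) → (φ(3),φ(5)) = (3,5) ∈ E(G2) ✓
  (3,8) → (φ(3),φ(8)) = (1,3) ∈ E(G2) ✓
  (3,9) → (φ(3),φ(9)) = (3,8) ∈ E(G2) ✓
  (4,6) → (φ(4),φ(6)) = (9,10) ∈ E(G2) ✓
  (4,7) → (φ(4),φ(7)) = (4,9) ∈ E(G2) ✓
  (4,9) → (φ(4),φ(9)) = (8,9) ∈ E(G2) ✓
  (4,10) → (φ(4),φ(10)) = (9,11) ∈ E(G2) ✓
  (4,11) → (φ(4),φ(11)) = (6,9) ∈ E(G2) ✓
  (5,6) → (φ(5),φ(6)) = (5,10) ∈ E(G2) ✓
  (5,7) → (φ(5),φ(7)) = (4,5) ∈ E(G2) ✓
  (5,8) → (φ(5),φ(8)) = (1,5) ∈ E(G2) ✓
  (5,9) → (φ(5),φ(9)) = (5,8) ∈ E(G2) ✓
  (5,11) → (φ(5),φ(11)) = (5,6) ∈ E(G2) ✓
  (6,7) → (φ(6),φ(7)) = (4,10) ∈ E(G2) ✓
  (6,8) → (φ(6),φ(8)) = (1,10) ∈ E(G2) ✓
  (6,10) → (φ(6),φ(10)) = (10,11) ∈ E(G2) ✓
  (7,9) → (φ(7),φ(9)) = (4,8) ∈ E(G2) ✓
  (7,10) → (φ(7),φ(10)) = (4,11) ∈ E(G2) ✓
  (8,9) → (φ(8),φ(9)) = (1,8) ∈ E(G2) ✓
  (8,10) → (φ(8),φ(10)) = (1,11) ∈ E(G2) ✓
  (9,10) → (φ(9),φ(10)) = (8,11) ∈ E(G2) ✓
All 36 edges of G1 map to edges of G2, and |E(G1)| = |E(G2)| = 36, so φ is a bijection on edges as well as vertices. Hence G1 ≅ G2.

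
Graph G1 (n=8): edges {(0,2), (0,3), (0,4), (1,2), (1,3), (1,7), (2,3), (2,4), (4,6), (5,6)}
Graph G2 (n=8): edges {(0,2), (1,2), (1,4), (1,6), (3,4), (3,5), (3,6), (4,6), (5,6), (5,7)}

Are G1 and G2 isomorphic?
Yes, isomorphic

The graphs are isomorphic.
One valid mapping φ: V(G1) → V(G2): 0→4, 1→5, 2→6, 3→3, 4→1, 5→0, 6→2, 7→7

Verify φ preserves adjacency — for each edge of G1, its image is an edge of G2:
  (0,2) → (φ(0),φ(2)) = (4,6) ∈ E(G2) ✓
  (0,3) → (φ(0),φ(3)) = (3,4) ∈ E(G2) ✓
  (0,4) → (φ(0),φ(4)) = (1,4) ∈ E(G2) ✓
  (1,2) → (φ(1),φ(2)) = (5,6) ∈ E(G2) ✓
  (1,3) → (φ(1),φ(3)) = (3,5) ∈ E(G2) ✓
  (1,7) → (φ(1),φ(7)) = (5,7) ∈ E(G2) ✓
  (2,3) → (φ(2),φ(3)) = (3,6) ∈ E(G2) ✓
  (2,4) → (φ(2),φ(4)) = (1,6) ∈ E(G2) ✓
  (4,6) → (φ(4),φ(6)) = (1,2) ∈ E(G2) ✓
  (5,6) → (φ(5),φ(6)) = (0,2) ∈ E(G2) ✓
All 10 edges of G1 map to edges of G2, and |E(G1)| = |E(G2)| = 10, so φ is a bijection on edges as well as vertices. Hence G1 ≅ G2.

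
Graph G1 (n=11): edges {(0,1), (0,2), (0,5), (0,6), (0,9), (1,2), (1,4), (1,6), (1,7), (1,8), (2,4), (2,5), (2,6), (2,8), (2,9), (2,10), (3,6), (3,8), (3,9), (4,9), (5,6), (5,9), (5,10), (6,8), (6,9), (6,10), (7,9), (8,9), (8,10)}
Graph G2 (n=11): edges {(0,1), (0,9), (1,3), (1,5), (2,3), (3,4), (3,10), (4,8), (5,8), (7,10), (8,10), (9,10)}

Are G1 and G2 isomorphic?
No, not isomorphic

The graphs are NOT isomorphic.

Connected components of G1: 1 component(s) with vertex sets [[0, 1, 2, 3, 4, 5, 6, 7, 8, 9, 10]], sizes [11].
Connected components of G2: 2 component(s) with vertex sets [[6], [0, 1, 2, 3, 4, 5, 7, 8, 9, 10]], sizes [1, 10].
The number of connected components (and the multiset of component sizes) is an isomorphism invariant — an isomorphism maps each component of G1 bijectively onto a component of G2. Since G1 has 1 component(s) and G2 has 2, they cannot be isomorphic.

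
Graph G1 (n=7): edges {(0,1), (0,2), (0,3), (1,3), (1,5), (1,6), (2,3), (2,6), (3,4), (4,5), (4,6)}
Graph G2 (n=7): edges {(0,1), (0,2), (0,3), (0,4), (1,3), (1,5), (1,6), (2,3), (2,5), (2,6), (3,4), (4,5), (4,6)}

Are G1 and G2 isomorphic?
No, not isomorphic

The graphs are NOT isomorphic.

Counting edges: G1 has 11 edge(s); G2 has 13 edge(s).
Edge count is an isomorphism invariant (a bijection on vertices induces a bijection on edges), so differing edge counts rule out isomorphism.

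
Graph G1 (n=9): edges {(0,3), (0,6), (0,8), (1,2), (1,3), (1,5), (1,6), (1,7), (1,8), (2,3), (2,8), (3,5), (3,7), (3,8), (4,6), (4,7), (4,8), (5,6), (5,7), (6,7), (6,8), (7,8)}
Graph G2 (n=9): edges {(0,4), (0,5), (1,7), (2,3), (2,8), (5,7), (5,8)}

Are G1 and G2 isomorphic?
No, not isomorphic

The graphs are NOT isomorphic.

Connected components of G1: 1 component(s) with vertex sets [[0, 1, 2, 3, 4, 5, 6, 7, 8]], sizes [9].
Connected components of G2: 2 component(s) with vertex sets [[6], [0, 1, 2, 3, 4, 5, 7, 8]], sizes [1, 8].
The number of connected components (and the multiset of component sizes) is an isomorphism invariant — an isomorphism maps each component of G1 bijectively onto a component of G2. Since G1 has 1 component(s) and G2 has 2, they cannot be isomorphic.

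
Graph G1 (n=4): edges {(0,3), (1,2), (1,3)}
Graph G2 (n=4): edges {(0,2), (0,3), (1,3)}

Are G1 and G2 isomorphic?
Yes, isomorphic

The graphs are isomorphic.
One valid mapping φ: V(G1) → V(G2): 0→2, 1→3, 2→1, 3→0

Verify φ preserves adjacency — for each edge of G1, its image is an edge of G2:
  (0,3) → (φ(0),φ(3)) = (0,2) ∈ E(G2) ✓
  (1,2) → (φ(1),φ(2)) = (1,3) ∈ E(G2) ✓
  (1,3) → (φ(1),φ(3)) = (0,3) ∈ E(G2) ✓
All 3 edges of G1 map to edges of G2, and |E(G1)| = |E(G2)| = 3, so φ is a bijection on edges as well as vertices. Hence G1 ≅ G2.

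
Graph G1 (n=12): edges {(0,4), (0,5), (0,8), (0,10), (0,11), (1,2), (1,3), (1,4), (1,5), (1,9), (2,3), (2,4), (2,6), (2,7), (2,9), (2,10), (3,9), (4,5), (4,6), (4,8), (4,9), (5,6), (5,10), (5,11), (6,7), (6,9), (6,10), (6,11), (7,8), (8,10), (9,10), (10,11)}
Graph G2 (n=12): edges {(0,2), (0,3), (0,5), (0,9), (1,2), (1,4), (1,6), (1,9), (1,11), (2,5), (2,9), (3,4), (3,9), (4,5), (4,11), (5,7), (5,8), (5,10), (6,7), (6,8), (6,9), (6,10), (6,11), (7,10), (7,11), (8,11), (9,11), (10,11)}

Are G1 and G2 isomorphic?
No, not isomorphic

The graphs are NOT isomorphic.

Counting triangles (3-cliques): G1 has 26, G2 has 15.
Triangle count is an isomorphism invariant, so differing triangle counts rule out isomorphism.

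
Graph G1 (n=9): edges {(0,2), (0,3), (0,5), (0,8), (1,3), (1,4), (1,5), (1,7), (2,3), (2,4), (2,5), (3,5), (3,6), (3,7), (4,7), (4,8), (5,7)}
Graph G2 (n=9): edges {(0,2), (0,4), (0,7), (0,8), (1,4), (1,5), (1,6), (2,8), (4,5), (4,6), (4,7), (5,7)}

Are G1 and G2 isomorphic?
No, not isomorphic

The graphs are NOT isomorphic.

Degrees in G1: deg(0)=4, deg(1)=4, deg(2)=4, deg(3)=6, deg(4)=4, deg(5)=5, deg(6)=1, deg(7)=4, deg(8)=2.
Sorted degree sequence of G1: [6, 5, 4, 4, 4, 4, 4, 2, 1].
Degrees in G2: deg(0)=4, deg(1)=3, deg(2)=2, deg(3)=0, deg(4)=5, deg(5)=3, deg(6)=2, deg(7)=3, deg(8)=2.
Sorted degree sequence of G2: [5, 4, 3, 3, 3, 2, 2, 2, 0].
The (sorted) degree sequence is an isomorphism invariant, so since G1 and G2 have different degree sequences they cannot be isomorphic.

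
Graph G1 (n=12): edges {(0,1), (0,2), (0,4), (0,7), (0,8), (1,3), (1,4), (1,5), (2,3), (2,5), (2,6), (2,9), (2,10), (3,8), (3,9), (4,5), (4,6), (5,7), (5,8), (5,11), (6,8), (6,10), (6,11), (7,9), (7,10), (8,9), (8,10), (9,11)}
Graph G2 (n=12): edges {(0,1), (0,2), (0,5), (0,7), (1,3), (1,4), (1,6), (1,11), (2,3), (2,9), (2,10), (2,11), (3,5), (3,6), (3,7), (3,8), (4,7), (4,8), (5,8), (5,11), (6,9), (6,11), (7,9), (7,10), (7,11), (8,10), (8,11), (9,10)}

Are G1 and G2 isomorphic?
Yes, isomorphic

The graphs are isomorphic.
One valid mapping φ: V(G1) → V(G2): 0→2, 1→9, 2→3, 3→6, 4→10, 5→7, 6→8, 7→0, 8→11, 9→1, 10→5, 11→4

Verify φ preserves adjacency — for each edge of G1, its image is an edge of G2:
  (0,1) → (φ(0),φ(1)) = (2,9) ∈ E(G2) ✓
  (0,2) → (φ(0),φ(2)) = (2,3) ∈ E(G2) ✓
  (0,4) → (φ(0),φ(4)) = (2,10) ∈ E(G2) ✓
  (0,7) → (φ(0),φ(7)) = (0,2) ∈ E(G2) ✓
  (0,8) → (φ(0),φ(8)) = (2,11) ∈ E(G2) ✓
  (1,3) → (φ(1),φ(3)) = (6,9) ∈ E(G2) ✓
  (1,4) → (φ(1),φ(4)) = (9,10) ∈ E(G2) ✓
  (1,5) → (φ(1),φ(5)) = (7,9) ∈ E(G2) ✓
  (2,3) → (φ(2),φ(3)) = (3,6) ∈ E(G2) ✓
  (2,5) → (φ(2),φ(5)) = (3,7) ∈ E(G2) ✓
  (2,6) → (φ(2),φ(6)) = (3,8) ∈ E(G2) ✓
  (2,9) → (φ(2),φ(9)) = (1,3) ∈ E(G2) ✓
  (2,10) → (φ(2),φ(10)) = (3,5) ∈ E(G2) ✓
  (3,8) → (φ(3),φ(8)) = (6,11) ∈ E(G2) ✓
  (3,9) → (φ(3),φ(9)) = (1,6) ∈ E(G2) ✓
  (4,5) → (φ(4),φ(5)) = (7,10) ∈ E(G2) ✓
  (4,6) → (φ(4),φ(6)) = (8,10) ∈ E(G2) ✓
  (5,7) → (φ(5),φ(7)) = (0,7) ∈ E(G2) ✓
  (5,8) → (φ(5),φ(8)) = (7,11) ∈ E(G2) ✓
  (5,11) → (φ(5),φ(11)) = (4,7) ∈ E(G2) ✓
  (6,8) → (φ(6),φ(8)) = (8,11) ∈ E(G2) ✓
  (6,10) → (φ(6),φ(10)) = (5,8) ∈ E(G2) ✓
  (6,11) → (φ(6),φ(11)) = (4,8) ∈ E(G2) ✓
  (7,9) → (φ(7),φ(9)) = (0,1) ∈ E(G2) ✓
  (7,10) → (φ(7),φ(10)) = (0,5) ∈ E(G2) ✓
  (8,9) → (φ(8),φ(9)) = (1,11) ∈ E(G2) ✓
  (8,10) → (φ(8),φ(10)) = (5,11) ∈ E(G2) ✓
  (9,11) → (φ(9),φ(11)) = (1,4) ∈ E(G2) ✓
All 28 edges of G1 map to edges of G2, and |E(G1)| = |E(G2)| = 28, so φ is a bijection on edges as well as vertices. Hence G1 ≅ G2.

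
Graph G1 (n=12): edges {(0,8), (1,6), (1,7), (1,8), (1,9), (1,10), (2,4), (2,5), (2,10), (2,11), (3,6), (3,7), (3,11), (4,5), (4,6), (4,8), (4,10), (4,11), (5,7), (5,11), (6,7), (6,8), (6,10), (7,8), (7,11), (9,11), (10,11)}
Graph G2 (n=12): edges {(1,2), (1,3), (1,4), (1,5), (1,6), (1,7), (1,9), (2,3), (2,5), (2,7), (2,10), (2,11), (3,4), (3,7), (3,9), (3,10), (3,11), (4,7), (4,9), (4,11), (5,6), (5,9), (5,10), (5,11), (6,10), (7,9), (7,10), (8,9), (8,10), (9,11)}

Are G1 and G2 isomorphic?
No, not isomorphic

The graphs are NOT isomorphic.

Degrees in G1: deg(0)=1, deg(1)=5, deg(2)=4, deg(3)=3, deg(4)=6, deg(5)=4, deg(6)=6, deg(7)=6, deg(8)=5, deg(9)=2, deg(10)=5, deg(11)=7.
Sorted degree sequence of G1: [7, 6, 6, 6, 5, 5, 5, 4, 4, 3, 2, 1].
Degrees in G2: deg(0)=0, deg(1)=7, deg(2)=6, deg(3)=7, deg(4)=5, deg(5)=6, deg(6)=3, deg(7)=6, deg(8)=2, deg(9)=7, deg(10)=6, deg(11)=5.
Sorted degree sequence of G2: [7, 7, 7, 6, 6, 6, 6, 5, 5, 3, 2, 0].
The (sorted) degree sequence is an isomorphism invariant, so since G1 and G2 have different degree sequences they cannot be isomorphic.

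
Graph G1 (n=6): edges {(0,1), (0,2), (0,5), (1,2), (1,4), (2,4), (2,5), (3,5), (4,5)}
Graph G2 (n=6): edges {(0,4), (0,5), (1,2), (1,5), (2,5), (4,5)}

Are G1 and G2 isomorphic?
No, not isomorphic

The graphs are NOT isomorphic.

Connected components of G1: 1 component(s) with vertex sets [[0, 1, 2, 3, 4, 5]], sizes [6].
Connected components of G2: 2 component(s) with vertex sets [[3], [0, 1, 2, 4, 5]], sizes [1, 5].
The number of connected components (and the multiset of component sizes) is an isomorphism invariant — an isomorphism maps each component of G1 bijectively onto a component of G2. Since G1 has 1 component(s) and G2 has 2, they cannot be isomorphic.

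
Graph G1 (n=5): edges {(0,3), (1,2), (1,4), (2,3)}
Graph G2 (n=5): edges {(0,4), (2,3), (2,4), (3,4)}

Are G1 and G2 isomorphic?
No, not isomorphic

The graphs are NOT isomorphic.

Counting triangles (3-cliques): G1 has 0, G2 has 1.
Triangle count is an isomorphism invariant, so differing triangle counts rule out isomorphism.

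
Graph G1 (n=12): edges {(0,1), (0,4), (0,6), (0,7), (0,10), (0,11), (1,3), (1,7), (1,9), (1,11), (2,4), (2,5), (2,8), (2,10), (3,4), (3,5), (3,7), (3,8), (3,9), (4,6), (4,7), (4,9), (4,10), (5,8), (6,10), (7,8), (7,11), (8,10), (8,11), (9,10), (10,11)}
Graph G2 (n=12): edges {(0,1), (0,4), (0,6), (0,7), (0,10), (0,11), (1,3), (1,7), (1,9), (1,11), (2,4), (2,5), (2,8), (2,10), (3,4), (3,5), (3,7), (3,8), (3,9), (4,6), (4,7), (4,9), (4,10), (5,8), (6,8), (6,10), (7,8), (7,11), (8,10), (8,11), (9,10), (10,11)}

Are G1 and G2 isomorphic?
No, not isomorphic

The graphs are NOT isomorphic.

Counting edges: G1 has 31 edge(s); G2 has 32 edge(s).
Edge count is an isomorphism invariant (a bijection on vertices induces a bijection on edges), so differing edge counts rule out isomorphism.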